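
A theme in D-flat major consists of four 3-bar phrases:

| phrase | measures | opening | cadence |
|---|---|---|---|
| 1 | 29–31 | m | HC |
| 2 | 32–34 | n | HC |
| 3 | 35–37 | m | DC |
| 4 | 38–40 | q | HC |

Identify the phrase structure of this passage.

Phrase 4 ends with a half cadence, no stronger than phrase 2's half cadence, so the four phrases do not form a double period; nor do phrases 3–4 duplicate 1–2, so it is not a repeated period. With no phrase reaching a conclusive cadence, the passage is a phrase group.

phrase group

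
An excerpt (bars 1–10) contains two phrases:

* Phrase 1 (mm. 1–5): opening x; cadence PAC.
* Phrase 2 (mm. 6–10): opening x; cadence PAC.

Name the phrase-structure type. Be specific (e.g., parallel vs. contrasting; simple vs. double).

repeated phrase

Both phrases have the same opening (x) and the same cadence (perfect authentic cadence): the second is a restatement, not a consequent, so this is a repeated phrase rather than a period.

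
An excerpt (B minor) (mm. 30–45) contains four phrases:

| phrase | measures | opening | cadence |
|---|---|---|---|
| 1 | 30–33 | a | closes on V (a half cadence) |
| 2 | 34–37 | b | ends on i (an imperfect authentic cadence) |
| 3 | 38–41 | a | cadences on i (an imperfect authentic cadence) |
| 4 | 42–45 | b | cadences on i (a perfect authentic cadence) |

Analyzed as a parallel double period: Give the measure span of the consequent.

In a double period the four phrases pair into a large antecedent (phrases 1–2, ending imperfect authentic cadence) and a large consequent (phrases 3–4, ending perfect authentic cadence). The consequent spans mm. 38–45.

measures 38–45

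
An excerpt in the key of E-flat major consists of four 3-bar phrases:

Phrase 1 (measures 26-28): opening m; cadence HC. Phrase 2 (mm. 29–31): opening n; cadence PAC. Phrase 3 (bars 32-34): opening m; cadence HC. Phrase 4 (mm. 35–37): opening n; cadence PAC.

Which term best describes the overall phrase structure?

repeated period

The cadence pattern HC–PAC–HC–PAC is weak–strong twice, and phrases 3–4 restate phrases 1–2: a period heard twice, not a double period (which would end weakly at phrase 2).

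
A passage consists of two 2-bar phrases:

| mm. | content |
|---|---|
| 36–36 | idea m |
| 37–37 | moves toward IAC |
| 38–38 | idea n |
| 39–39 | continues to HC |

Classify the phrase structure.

phrase group

The second phrase closes with a half cadence, which is not stronger than the first phrase's imperfect authentic cadence; without a weak→strong cadential pair there is no antecedent–consequent relationship, so this is a phrase group rather than a period.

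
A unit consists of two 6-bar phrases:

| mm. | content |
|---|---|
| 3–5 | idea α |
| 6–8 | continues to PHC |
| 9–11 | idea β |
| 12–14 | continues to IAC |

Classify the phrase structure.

Phrase 1 ends with a Phrygian half cadence (weaker) and phrase 2 with an imperfect authentic cadence (stronger): antecedent + consequent = a period.
The two phrases open with different material (α / β), so the period is contrasting.

contrasting period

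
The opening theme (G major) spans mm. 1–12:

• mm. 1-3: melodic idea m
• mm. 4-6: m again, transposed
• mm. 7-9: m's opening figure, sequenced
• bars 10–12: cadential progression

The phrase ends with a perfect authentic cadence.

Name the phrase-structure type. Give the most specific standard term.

Basic idea (measures 1-3) + its repetition (measures 4–6) form the presentation; fragmentation and cadence (mm. 7-12) form the continuation — the 12-bar whole is a sentence.

sentence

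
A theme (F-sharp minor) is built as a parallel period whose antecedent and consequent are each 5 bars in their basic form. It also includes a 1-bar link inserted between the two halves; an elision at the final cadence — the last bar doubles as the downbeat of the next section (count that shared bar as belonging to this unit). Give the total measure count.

11 measures

Basic parallel period: 5 + 5 = 10 bars.
10 (basic form) + 1 (link) = 11.
The elision shares a bar with the next section but does not change this unit's count.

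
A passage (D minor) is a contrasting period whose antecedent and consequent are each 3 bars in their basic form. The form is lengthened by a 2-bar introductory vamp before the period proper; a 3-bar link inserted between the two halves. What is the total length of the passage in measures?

Basic contrasting period: 3 + 3 = 6 bars.
6 (basic form) + 2 (introduction) + 3 (link) = 11.

11 measures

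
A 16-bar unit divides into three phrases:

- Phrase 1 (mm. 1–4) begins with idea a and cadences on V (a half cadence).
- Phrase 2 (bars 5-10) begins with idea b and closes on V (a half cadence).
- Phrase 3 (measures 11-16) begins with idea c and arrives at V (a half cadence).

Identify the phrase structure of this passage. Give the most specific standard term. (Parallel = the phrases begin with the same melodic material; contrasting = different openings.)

The final phrase closes with a half cadence, which is not stronger than the preceding half cadence; the 3 phrases lack an overall antecedent–consequent design and so form a phrase group.

phrase group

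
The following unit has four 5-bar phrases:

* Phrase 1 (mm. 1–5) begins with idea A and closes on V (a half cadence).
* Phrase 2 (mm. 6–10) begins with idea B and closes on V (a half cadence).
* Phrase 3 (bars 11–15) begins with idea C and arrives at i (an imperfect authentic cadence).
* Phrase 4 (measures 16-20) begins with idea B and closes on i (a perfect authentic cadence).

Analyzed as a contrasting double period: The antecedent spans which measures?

measures 1–10

In a double period the four phrases pair into a large antecedent (phrases 1–2, ending half cadence) and a large consequent (phrases 3–4, ending perfect authentic cadence). The antecedent spans mm. 1–10.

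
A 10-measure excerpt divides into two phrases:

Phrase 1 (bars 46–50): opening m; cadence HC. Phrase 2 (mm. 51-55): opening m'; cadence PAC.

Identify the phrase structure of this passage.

Phrase 1 ends with a half cadence (weaker) and phrase 2 with a perfect authentic cadence (stronger): antecedent + consequent = a period.
The two phrases open with the same material (m / m'), so the period is parallel.

parallel period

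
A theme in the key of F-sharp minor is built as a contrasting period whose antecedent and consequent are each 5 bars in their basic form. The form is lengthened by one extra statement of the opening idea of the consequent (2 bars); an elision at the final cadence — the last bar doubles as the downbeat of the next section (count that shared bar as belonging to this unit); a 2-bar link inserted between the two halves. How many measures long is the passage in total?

Basic contrasting period: 5 + 5 = 10 bars.
10 (basic form) + 2 (extra statement) + 2 (link) = 14.
The elision shares a bar with the next section but does not change this unit's count.

14 measures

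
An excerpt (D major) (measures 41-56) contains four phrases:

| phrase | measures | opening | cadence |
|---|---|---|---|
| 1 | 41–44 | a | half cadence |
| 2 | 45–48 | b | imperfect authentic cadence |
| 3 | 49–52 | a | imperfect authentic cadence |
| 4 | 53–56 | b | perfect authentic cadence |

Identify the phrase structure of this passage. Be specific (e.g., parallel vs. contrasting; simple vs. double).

Four phrases in two halves: the first half (mm. 41–48) ends with an imperfect authentic cadence, the second (mm. 49–56) with a perfect authentic cadence — a large antecedent–consequent pair, i.e. a double period.
Phrase 3 begins with the same material as phrase 1, making it parallel.

parallel double period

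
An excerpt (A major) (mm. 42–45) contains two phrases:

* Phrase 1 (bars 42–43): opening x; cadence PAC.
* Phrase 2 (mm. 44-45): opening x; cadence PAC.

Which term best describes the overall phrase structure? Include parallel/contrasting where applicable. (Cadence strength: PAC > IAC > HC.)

Both phrases have the same opening (x) and the same cadence (perfect authentic cadence): the second is a restatement, not a consequent, so this is a repeated phrase rather than a period.

repeated phrase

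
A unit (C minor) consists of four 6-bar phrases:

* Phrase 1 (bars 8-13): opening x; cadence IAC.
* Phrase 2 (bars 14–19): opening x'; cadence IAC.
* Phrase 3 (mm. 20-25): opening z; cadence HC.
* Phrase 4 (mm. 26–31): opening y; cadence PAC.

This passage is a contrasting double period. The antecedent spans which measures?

measures 8–19

In a double period the four phrases pair into a large antecedent (phrases 1–2, ending imperfect authentic cadence) and a large consequent (phrases 3–4, ending perfect authentic cadence). The antecedent spans measures 8–19.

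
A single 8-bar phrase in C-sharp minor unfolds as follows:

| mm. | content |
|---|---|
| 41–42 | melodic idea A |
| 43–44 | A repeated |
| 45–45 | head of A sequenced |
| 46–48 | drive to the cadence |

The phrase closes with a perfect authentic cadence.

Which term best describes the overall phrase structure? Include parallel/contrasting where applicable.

Basic idea (mm. 41–42) + its repetition (bars 43-44) form the presentation; fragmentation and cadence (mm. 45–48) form the continuation — the 8-bar whole is a sentence.

sentence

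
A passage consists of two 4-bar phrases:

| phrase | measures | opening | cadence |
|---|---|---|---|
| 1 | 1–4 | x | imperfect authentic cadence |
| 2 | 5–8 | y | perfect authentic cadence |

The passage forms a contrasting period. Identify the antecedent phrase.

The phrase ending with the weaker cadence (imperfect authentic cadence) is the antecedent; the one ending more conclusively (perfect authentic cadence) is the consequent. The antecedent is phrase 1.

phrase 1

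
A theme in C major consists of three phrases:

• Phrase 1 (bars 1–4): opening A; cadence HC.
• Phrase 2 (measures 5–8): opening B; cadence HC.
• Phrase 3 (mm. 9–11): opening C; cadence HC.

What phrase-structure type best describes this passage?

phrase group

The final phrase closes with a half cadence, which is not stronger than the preceding half cadence; the 3 phrases lack an overall antecedent–consequent design and so form a phrase group.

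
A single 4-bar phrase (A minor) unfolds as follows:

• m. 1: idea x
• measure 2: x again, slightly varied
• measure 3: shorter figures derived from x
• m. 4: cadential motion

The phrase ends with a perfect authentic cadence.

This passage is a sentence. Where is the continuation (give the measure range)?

After the presentation (mm. 1–2), the continuation covers the fragmentation through the cadence: measures 3–4.

measures 3–4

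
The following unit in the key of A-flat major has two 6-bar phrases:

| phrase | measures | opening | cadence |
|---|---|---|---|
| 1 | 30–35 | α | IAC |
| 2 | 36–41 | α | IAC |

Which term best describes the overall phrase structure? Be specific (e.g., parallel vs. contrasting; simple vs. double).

repeated phrase

Both phrases have the same opening (α) and the same cadence (imperfect authentic cadence): the second is a restatement, not a consequent, so this is a repeated phrase rather than a period.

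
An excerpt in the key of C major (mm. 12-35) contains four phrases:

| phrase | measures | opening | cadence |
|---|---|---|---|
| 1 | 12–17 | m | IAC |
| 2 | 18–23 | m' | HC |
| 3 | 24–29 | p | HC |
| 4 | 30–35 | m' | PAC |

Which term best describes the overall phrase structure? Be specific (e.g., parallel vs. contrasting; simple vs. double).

Four phrases in two halves: the first half (mm. 12–23) ends with a half cadence, the second (measures 24–35) with a perfect authentic cadence — a large antecedent–consequent pair, i.e. a double period.
Phrase 3 begins with different material from phrase 1, making it contrasting.

contrasting double period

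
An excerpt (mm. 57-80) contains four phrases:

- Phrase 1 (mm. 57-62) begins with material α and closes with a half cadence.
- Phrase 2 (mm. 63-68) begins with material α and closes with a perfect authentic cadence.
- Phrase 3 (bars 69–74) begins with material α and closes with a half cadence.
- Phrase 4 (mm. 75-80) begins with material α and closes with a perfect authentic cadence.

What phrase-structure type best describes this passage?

The cadence pattern HC–PAC–HC–PAC is weak–strong twice, and phrases 3–4 restate phrases 1–2: a period heard twice, not a double period (which would end weakly at phrase 2).

repeated period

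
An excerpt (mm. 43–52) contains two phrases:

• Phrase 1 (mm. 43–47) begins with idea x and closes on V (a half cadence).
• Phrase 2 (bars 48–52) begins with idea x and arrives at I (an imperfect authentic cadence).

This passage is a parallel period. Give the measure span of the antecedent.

The antecedent is the phrase ending with the weaker cadence (half cadence, phrase 1) and the consequent the one ending more conclusively (imperfect authentic cadence, phrase 2); the antecedent is measures 43–47.

measures 43–47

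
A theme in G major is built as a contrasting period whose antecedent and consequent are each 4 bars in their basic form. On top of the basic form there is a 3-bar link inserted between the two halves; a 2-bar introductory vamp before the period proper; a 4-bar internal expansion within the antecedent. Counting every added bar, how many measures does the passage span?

17 measures

Basic contrasting period: 4 + 4 = 8 bars.
8 (basic form) + 3 (link) + 2 (introduction) + 4 (internal expansion) = 17.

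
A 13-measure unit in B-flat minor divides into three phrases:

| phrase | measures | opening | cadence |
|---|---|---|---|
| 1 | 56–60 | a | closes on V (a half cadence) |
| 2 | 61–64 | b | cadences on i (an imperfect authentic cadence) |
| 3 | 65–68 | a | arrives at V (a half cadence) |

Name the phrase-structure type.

phrase group

The final phrase closes with a half cadence, which is not stronger than the preceding imperfect authentic cadence; the 3 phrases lack an overall antecedent–consequent design and so form a phrase group.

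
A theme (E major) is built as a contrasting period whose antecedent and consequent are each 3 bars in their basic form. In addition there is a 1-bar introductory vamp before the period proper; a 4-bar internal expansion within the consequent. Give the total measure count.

Basic contrasting period: 3 + 3 = 6 bars.
6 (basic form) + 1 (introduction) + 4 (internal expansion) = 11.

11 measures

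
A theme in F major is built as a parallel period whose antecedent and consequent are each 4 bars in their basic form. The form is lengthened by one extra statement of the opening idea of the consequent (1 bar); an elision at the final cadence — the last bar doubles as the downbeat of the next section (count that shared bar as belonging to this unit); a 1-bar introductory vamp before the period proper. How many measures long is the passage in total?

10 measures

Basic parallel period: 4 + 4 = 8 bars.
8 (basic form) + 1 (extra statement) + 1 (introduction) = 10.
The elision shares a bar with the next section but does not change this unit's count.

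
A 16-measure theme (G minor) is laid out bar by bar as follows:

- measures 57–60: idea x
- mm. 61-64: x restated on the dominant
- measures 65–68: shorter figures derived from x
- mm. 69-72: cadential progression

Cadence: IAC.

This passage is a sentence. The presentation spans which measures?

The presentation of a sentence is the basic idea (mm. 57–60) plus its repetition (bars 61–64); the presentation is therefore bars 57–64.

measures 57–64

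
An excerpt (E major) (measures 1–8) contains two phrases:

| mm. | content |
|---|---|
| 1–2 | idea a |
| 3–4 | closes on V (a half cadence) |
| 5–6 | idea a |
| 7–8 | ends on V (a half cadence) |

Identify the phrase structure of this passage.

Both phrases have the same opening (a) and the same cadence (half cadence): the second is a restatement, not a consequent, so this is a repeated phrase rather than a period.

repeated phrase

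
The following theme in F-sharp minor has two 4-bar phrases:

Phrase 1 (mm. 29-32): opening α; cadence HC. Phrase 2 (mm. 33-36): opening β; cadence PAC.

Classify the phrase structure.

Phrase 1 ends with a half cadence (weaker) and phrase 2 with a perfect authentic cadence (stronger): antecedent + consequent = a period.
The two phrases open with different material (α / β), so the period is contrasting.

contrasting period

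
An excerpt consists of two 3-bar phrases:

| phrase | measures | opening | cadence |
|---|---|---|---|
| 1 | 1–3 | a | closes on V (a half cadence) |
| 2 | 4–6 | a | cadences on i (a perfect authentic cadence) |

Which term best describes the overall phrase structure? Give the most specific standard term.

parallel period

Phrase 1 ends with a half cadence (weaker) and phrase 2 with a perfect authentic cadence (stronger): antecedent + consequent = a period.
The two phrases open with the same material (a / a), so the period is parallel.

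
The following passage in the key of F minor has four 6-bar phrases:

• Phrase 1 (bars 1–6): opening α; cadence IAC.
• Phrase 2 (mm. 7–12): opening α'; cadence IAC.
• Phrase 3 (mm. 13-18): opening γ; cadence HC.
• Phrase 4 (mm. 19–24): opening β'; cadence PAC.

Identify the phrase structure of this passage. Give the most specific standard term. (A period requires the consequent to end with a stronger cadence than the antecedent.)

contrasting double period

Four phrases in two halves: the first half (measures 1–12) ends with an imperfect authentic cadence, the second (mm. 13–24) with a perfect authentic cadence — a large antecedent–consequent pair, i.e. a double period.
Phrase 3 begins with different material from phrase 1, making it contrasting.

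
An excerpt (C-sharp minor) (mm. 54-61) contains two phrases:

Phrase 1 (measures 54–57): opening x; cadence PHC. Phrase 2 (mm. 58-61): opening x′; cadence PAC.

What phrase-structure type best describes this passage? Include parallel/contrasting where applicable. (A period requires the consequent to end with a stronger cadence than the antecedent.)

Phrase 1 ends with a Phrygian half cadence (weaker) and phrase 2 with a perfect authentic cadence (stronger): antecedent + consequent = a period.
The two phrases open with the same material (x / x′), so the period is parallel.

parallel period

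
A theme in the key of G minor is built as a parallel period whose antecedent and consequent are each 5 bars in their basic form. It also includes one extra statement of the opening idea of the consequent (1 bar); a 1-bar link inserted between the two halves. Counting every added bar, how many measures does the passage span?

Basic parallel period: 5 + 5 = 10 bars.
10 (basic form) + 1 (extra statement) + 1 (link) = 12.

12 measures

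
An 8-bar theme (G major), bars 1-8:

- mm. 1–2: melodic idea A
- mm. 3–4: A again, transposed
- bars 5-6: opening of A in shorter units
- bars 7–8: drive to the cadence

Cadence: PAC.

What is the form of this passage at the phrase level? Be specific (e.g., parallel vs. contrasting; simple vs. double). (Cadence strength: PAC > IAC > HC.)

sentence

Basic idea (mm. 1–2) + its repetition (mm. 3–4) form the presentation; fragmentation and cadence (mm. 5–8) form the continuation — the 8-bar whole is a sentence.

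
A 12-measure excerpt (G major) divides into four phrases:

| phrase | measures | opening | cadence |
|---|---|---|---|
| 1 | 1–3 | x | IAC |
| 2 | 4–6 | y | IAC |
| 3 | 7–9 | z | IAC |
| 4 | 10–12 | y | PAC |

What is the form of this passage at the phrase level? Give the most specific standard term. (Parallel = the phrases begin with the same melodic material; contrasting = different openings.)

Four phrases in two halves: the first half (measures 1–6) ends with an imperfect authentic cadence, the second (measures 7–12) with a perfect authentic cadence — a large antecedent–consequent pair, i.e. a double period.
Phrase 3 begins with different material from phrase 1, making it contrasting.

contrasting double period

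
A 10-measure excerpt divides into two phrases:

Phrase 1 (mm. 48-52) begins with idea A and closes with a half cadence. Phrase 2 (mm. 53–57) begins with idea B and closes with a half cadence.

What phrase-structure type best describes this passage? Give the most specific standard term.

The second phrase closes with a half cadence, which is not stronger than the first phrase's half cadence; without a weak→strong cadential pair there is no antecedent–consequent relationship, so this is a phrase group rather than a period.

phrase group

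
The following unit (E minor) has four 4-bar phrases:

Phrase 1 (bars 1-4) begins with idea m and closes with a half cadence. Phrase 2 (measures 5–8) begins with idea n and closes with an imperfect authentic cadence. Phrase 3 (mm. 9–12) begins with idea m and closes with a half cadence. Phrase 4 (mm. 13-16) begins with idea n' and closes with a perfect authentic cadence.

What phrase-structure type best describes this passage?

parallel double period

Four phrases in two halves: the first half (mm. 1–8) ends with an imperfect authentic cadence, the second (measures 9-16) with a perfect authentic cadence — a large antecedent–consequent pair, i.e. a double period.
Phrase 3 begins with the same material as phrase 1, making it parallel.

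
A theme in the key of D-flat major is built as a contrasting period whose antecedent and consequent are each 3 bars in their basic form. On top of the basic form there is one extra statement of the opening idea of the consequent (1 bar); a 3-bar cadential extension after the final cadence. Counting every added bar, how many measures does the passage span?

10 measures

Basic contrasting period: 3 + 3 = 6 bars.
6 (basic form) + 1 (extra statement) + 3 (cadential extension) = 10.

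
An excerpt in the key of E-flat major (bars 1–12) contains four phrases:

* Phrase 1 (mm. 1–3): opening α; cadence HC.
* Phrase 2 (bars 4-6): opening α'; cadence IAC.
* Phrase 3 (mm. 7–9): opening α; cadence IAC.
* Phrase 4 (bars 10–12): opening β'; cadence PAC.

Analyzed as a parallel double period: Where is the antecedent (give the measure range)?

measures 1–6

In a double period the four phrases pair into a large antecedent (phrases 1–2, ending imperfect authentic cadence) and a large consequent (phrases 3–4, ending perfect authentic cadence). The antecedent spans mm. 1–6.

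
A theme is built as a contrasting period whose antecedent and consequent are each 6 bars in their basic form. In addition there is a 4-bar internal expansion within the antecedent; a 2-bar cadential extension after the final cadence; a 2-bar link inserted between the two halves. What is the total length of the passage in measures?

20 measures

Basic contrasting period: 6 + 6 = 12 bars.
12 (basic form) + 4 (internal expansion) + 2 (cadential extension) + 2 (link) = 20.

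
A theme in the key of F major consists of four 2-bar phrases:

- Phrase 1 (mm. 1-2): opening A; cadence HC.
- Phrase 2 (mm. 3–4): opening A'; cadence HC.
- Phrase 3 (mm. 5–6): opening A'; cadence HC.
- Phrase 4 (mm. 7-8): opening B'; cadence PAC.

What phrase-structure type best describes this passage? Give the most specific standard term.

Four phrases in two halves: the first half (measures 1-4) ends with a half cadence, the second (bars 5–8) with a perfect authentic cadence — a large antecedent–consequent pair, i.e. a double period.
Phrase 3 begins with the same material as phrase 1, making it parallel.

parallel double period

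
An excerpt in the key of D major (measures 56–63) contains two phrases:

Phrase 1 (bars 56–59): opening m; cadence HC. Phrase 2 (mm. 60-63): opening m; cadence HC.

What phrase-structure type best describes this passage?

repeated phrase

Both phrases have the same opening (m) and the same cadence (half cadence): the second is a restatement, not a consequent, so this is a repeated phrase rather than a period.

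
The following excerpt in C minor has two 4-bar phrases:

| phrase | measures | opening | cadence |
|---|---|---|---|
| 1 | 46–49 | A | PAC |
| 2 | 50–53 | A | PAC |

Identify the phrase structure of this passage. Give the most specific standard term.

Both phrases have the same opening (A) and the same cadence (perfect authentic cadence): the second is a restatement, not a consequent, so this is a repeated phrase rather than a period.

repeated phrase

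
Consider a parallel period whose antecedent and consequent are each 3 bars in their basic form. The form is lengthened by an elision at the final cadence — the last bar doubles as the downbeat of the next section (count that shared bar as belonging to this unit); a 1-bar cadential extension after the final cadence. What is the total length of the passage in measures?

Basic parallel period: 3 + 3 = 6 bars.
6 (basic form) + 1 (cadential extension) = 7.
The elision shares a bar with the next section but does not change this unit's count.

7 measures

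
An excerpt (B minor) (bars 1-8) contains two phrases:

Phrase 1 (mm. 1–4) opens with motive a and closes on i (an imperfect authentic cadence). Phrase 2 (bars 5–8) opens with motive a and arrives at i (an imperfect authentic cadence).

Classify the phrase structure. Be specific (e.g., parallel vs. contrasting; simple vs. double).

repeated phrase

Both phrases have the same opening (a) and the same cadence (imperfect authentic cadence): the second is a restatement, not a consequent, so this is a repeated phrase rather than a period.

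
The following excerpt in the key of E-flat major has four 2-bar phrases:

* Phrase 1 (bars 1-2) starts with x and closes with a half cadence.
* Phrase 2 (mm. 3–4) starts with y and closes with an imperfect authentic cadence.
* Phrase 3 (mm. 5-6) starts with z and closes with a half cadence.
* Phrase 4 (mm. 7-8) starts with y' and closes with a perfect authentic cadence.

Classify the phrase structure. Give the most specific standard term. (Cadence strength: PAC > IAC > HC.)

Four phrases in two halves: the first half (measures 1-4) ends with an imperfect authentic cadence, the second (mm. 5-8) with a perfect authentic cadence — a large antecedent–consequent pair, i.e. a double period.
Phrase 3 begins with different material from phrase 1, making it contrasting.

contrasting double period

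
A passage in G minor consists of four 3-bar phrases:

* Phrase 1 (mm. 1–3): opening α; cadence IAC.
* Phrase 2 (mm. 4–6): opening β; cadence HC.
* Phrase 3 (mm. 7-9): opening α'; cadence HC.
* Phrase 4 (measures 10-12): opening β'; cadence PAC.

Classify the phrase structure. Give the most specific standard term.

parallel double period

Four phrases in two halves: the first half (bars 1–6) ends with a half cadence, the second (bars 7–12) with a perfect authentic cadence — a large antecedent–consequent pair, i.e. a double period.
Phrase 3 begins with the same material as phrase 1, making it parallel.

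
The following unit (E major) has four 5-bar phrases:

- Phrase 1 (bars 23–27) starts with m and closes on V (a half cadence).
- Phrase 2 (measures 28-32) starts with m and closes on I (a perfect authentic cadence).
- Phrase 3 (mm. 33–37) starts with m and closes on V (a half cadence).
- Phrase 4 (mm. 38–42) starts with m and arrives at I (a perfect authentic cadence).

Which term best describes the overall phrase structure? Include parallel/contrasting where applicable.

The cadence pattern HC–PAC–HC–PAC is weak–strong twice, and phrases 3–4 restate phrases 1–2: a period heard twice, not a double period (which would end weakly at phrase 2).

repeated period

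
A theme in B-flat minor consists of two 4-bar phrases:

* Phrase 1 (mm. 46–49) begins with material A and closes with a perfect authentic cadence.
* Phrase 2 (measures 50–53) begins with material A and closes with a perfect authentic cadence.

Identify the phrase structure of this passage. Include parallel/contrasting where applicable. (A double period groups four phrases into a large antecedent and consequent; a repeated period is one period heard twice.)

repeated phrase

Both phrases have the same opening (A) and the same cadence (perfect authentic cadence): the second is a restatement, not a consequent, so this is a repeated phrase rather than a period.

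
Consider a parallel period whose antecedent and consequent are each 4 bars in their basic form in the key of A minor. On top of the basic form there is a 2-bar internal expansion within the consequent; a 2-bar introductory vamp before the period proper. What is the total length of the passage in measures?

12 measures

Basic parallel period: 4 + 4 = 8 bars.
8 (basic form) + 2 (internal expansion) + 2 (introduction) = 12.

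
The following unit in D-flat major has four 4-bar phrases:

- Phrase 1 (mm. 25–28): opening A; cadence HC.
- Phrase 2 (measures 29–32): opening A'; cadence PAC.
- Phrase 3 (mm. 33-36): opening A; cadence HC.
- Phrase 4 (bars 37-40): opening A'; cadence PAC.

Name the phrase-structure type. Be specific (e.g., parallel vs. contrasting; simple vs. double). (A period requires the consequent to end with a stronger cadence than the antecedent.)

The cadence pattern HC–PAC–HC–PAC is weak–strong twice, and phrases 3–4 restate phrases 1–2: a period heard twice, not a double period (which would end weakly at phrase 2).

repeated period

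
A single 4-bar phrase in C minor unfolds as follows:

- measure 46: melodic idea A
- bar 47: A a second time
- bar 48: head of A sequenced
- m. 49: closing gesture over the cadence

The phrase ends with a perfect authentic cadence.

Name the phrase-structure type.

sentence

Basic idea (m. 46) + its repetition (m. 47) form the presentation; fragmentation and cadence (measures 48–49) form the continuation — the 4-bar whole is a sentence.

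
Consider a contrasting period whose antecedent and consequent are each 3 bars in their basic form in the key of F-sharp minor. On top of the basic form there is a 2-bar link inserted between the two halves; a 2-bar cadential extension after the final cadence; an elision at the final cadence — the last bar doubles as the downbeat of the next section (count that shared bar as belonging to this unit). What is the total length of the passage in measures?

Basic contrasting period: 3 + 3 = 6 bars.
6 (basic form) + 2 (link) + 2 (cadential extension) = 10.
The elision shares a bar with the next section but does not change this unit's count.

10 measures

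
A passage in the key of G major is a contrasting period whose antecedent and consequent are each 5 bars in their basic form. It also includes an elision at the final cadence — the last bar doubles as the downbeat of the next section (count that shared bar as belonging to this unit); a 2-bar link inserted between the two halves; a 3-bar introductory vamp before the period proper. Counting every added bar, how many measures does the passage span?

15 measures

Basic contrasting period: 5 + 5 = 10 bars.
10 (basic form) + 2 (link) + 3 (introduction) = 15.
The elision shares a bar with the next section but does not change this unit's count.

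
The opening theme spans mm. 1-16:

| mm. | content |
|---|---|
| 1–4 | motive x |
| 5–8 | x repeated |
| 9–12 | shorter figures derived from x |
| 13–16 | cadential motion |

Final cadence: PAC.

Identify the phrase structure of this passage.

sentence

Basic idea (mm. 1–4) + its repetition (measures 5-8) form the presentation; fragmentation and cadence (mm. 9–16) form the continuation — the 16-bar whole is a sentence.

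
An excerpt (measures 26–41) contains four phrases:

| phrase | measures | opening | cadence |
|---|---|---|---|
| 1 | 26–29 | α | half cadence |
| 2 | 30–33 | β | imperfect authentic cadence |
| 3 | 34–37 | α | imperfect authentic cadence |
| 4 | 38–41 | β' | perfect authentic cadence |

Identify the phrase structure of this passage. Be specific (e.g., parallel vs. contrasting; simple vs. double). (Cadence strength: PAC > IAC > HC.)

Four phrases in two halves: the first half (bars 26–33) ends with an imperfect authentic cadence, the second (measures 34-41) with a perfect authentic cadence — a large antecedent–consequent pair, i.e. a double period.
Phrase 3 begins with the same material as phrase 1, making it parallel.

parallel double period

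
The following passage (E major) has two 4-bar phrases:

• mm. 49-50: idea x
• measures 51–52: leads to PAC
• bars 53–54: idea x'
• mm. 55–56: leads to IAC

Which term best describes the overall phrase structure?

phrase group

The second phrase closes with an imperfect authentic cadence, which is not stronger than the first phrase's perfect authentic cadence; without a weak→strong cadential pair there is no antecedent–consequent relationship, so this is a phrase group rather than a period.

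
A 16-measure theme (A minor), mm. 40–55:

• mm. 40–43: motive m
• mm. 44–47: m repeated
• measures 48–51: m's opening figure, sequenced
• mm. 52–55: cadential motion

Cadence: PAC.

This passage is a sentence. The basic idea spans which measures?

measures 40–43

The presentation of a sentence is the basic idea (bars 40–43) plus its repetition (mm. 44–47); the basic idea is therefore mm. 40-43.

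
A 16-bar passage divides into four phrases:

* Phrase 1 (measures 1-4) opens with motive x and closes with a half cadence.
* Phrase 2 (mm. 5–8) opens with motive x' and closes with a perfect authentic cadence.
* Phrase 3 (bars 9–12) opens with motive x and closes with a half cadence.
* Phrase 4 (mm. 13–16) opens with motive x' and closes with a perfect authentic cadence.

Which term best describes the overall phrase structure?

repeated period

The cadence pattern HC–PAC–HC–PAC is weak–strong twice, and phrases 3–4 restate phrases 1–2: a period heard twice, not a double period (which would end weakly at phrase 2).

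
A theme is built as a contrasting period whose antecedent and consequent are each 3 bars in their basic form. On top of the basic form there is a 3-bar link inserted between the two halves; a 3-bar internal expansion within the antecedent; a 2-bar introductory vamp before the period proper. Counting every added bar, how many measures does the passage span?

14 measures

Basic contrasting period: 3 + 3 = 6 bars.
6 (basic form) + 3 (link) + 3 (internal expansion) + 2 (introduction) = 14.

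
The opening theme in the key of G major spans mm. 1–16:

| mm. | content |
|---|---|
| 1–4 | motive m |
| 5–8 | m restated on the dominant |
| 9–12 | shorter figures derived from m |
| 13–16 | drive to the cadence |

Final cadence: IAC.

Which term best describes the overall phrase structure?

Basic idea (bars 1–4) + its repetition (measures 5–8) form the presentation; fragmentation and cadence (bars 9–16) form the continuation — the 16-bar whole is a sentence.

sentence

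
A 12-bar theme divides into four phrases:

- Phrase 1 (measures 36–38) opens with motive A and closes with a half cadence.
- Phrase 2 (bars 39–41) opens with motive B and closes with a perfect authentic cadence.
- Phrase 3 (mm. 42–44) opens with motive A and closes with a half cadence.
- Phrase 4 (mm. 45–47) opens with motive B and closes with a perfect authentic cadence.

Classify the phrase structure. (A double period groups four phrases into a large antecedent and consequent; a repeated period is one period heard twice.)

repeated period

The cadence pattern HC–PAC–HC–PAC is weak–strong twice, and phrases 3–4 restate phrases 1–2: a period heard twice, not a double period (which would end weakly at phrase 2).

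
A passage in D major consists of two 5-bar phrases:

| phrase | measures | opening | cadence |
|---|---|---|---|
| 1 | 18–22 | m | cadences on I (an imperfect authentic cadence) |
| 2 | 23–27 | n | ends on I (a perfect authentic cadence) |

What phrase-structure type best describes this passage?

Phrase 1 ends with an imperfect authentic cadence (weaker) and phrase 2 with a perfect authentic cadence (stronger): antecedent + consequent = a period.
The two phrases open with different material (m / n), so the period is contrasting.

contrasting period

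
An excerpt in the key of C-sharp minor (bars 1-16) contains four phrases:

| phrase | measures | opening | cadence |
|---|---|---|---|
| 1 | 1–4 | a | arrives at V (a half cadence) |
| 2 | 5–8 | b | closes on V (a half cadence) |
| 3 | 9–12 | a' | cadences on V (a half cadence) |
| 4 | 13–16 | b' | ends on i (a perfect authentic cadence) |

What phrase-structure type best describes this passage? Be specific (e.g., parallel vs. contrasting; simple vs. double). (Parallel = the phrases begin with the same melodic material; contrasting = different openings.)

Four phrases in two halves: the first half (measures 1–8) ends with a half cadence, the second (bars 9-16) with a perfect authentic cadence — a large antecedent–consequent pair, i.e. a double period.
Phrase 3 begins with the same material as phrase 1, making it parallel.

parallel double period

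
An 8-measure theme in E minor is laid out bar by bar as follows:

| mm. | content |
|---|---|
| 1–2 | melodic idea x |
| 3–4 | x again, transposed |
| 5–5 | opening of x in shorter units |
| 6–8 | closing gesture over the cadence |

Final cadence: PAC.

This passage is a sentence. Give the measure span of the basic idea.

The presentation of a sentence is the basic idea (mm. 1–2) plus its repetition (mm. 3–4); the basic idea is therefore mm. 1-2.

measures 1–2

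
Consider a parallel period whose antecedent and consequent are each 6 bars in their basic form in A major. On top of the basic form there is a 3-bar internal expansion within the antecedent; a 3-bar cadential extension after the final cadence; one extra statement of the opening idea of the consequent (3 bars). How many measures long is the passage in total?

Basic parallel period: 6 + 6 = 12 bars.
12 (basic form) + 3 (internal expansion) + 3 (cadential extension) + 3 (extra statement) = 21.

21 measures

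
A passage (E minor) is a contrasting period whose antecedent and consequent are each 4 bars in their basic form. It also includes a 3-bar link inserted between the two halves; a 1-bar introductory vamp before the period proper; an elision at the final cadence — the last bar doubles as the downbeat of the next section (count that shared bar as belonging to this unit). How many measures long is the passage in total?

Basic contrasting period: 4 + 4 = 8 bars.
8 (basic form) + 3 (link) + 1 (introduction) = 12.
The elision shares a bar with the next section but does not change this unit's count.

12 measures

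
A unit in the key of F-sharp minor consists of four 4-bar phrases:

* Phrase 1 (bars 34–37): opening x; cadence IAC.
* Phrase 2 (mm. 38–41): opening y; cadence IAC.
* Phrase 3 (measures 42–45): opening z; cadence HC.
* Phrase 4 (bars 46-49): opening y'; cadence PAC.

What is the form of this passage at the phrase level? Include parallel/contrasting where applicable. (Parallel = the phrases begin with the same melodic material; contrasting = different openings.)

contrasting double period

Four phrases in two halves: the first half (bars 34–41) ends with an imperfect authentic cadence, the second (bars 42-49) with a perfect authentic cadence — a large antecedent–consequent pair, i.e. a double period.
Phrase 3 begins with different material from phrase 1, making it contrasting.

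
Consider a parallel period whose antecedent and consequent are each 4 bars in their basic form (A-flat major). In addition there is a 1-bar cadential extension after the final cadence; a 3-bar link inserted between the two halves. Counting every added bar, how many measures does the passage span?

12 measures

Basic parallel period: 4 + 4 = 8 bars.
8 (basic form) + 1 (cadential extension) + 3 (link) = 12.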